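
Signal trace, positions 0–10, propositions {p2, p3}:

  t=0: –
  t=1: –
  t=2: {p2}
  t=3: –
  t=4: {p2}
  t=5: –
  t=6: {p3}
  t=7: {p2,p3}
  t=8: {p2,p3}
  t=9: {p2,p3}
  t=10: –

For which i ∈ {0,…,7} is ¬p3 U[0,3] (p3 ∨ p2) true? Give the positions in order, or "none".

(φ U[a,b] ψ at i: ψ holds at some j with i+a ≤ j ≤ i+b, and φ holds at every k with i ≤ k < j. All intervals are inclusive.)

Evaluate at each i in [0,7]:
  i=0: ✓ (rhs at j=2; lhs holds on [0,1])
  i=1: ✓ (rhs at j=2; lhs holds on [1,1])
  i=2: ✓ (rhs at j=2)
  i=3: ✓ (rhs at j=4; lhs holds on [3,3])
  i=4: ✓ (rhs at j=4)
  i=5: ✓ (rhs at j=6; lhs holds on [5,5])
  i=6: ✓ (rhs at j=6)
  i=7: ✓ (rhs at j=7)

0, 1, 2, 3, 4, 5, 6, 7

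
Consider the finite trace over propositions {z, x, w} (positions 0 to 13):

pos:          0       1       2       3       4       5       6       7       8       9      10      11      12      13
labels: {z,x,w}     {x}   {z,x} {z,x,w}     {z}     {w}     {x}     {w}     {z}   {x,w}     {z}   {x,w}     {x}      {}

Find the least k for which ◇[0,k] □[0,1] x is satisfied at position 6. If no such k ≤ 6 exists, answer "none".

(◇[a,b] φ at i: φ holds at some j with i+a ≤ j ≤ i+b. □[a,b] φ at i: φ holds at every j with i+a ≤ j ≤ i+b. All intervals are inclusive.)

5

Scan j = 6,7,… for □[0,1] x:
  j=6: fails
  j=7: fails
  j=8: fails
  j=9: fails
  j=10: fails
  j=11: holds
First hit at j=11, so smallest k = 11-6 = 5.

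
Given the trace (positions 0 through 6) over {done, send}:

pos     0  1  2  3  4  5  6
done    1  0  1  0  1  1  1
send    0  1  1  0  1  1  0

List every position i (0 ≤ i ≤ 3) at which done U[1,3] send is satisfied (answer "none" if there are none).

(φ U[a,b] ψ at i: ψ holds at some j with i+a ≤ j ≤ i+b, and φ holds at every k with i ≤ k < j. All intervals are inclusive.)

Evaluate at each i in [0,3]:
  i=0: ✓ (rhs at j=1; lhs holds on [0,0])
  i=1: ✗ (lhs fails at k=1 before rhs at j=2)
  i=2: ✗ (lhs fails at k=3 before rhs at j=4)
  i=3: ✗ (lhs fails at k=3 before rhs at j=4)

0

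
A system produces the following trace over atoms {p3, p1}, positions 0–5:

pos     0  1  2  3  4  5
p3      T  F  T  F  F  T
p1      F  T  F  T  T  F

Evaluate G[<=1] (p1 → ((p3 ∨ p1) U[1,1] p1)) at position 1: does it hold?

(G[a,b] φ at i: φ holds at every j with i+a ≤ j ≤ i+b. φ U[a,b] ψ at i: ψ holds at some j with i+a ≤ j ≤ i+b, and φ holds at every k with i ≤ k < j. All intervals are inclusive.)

Check (p1 → ((p3 ∨ p1) U[1,1] p1)) at every j in [1,2]:
  j=1: antecedent true; consequent fails → ✗
  j=2: antecedent false → ✓
Fails at j=1 → formula fails.

False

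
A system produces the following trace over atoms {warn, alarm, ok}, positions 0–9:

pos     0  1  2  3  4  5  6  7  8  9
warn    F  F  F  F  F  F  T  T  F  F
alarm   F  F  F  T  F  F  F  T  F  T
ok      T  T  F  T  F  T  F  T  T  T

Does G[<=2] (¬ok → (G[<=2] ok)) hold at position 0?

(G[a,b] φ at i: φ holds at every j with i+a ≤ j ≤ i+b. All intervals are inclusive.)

False

Check (¬ok → (G[<=2] ok)) at every j in [0,2]:
  j=0: antecedent false → ✓
  j=1: antecedent false → ✓
  j=2: antecedent true; consequent fails at 2 → ✗
Fails at j=2 → formula fails.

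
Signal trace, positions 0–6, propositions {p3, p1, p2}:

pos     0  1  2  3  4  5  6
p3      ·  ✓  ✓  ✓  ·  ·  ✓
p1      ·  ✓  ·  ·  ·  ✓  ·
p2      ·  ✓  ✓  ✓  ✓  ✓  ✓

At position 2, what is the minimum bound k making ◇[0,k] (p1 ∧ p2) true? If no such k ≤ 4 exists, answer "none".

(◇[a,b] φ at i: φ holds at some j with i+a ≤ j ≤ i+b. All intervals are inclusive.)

Scan j = 2,3,… for (p1 ∧ p2):
  j=2: fails
  j=3: fails
  j=4: fails
  j=5: holds
First hit at j=5, so smallest k = 5-2 = 3.

3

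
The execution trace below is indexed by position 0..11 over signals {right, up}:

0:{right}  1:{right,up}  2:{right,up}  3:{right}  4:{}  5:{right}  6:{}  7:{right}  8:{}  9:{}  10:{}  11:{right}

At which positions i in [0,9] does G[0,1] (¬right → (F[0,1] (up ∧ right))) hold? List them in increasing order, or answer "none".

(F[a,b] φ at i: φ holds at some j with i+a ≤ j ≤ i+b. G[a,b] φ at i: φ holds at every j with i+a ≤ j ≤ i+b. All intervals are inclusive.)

Evaluate at each i in [0,9]:
  i=0: ✓ (all of [0,1])
  i=1: ✓ (all of [1,2])
  i=2: ✓ (all of [2,3])
  i=3: ✗ (fails at j=4)
  i=4: ✗ (fails at j=4)
  i=5: ✗ (fails at j=6)
  i=6: ✗ (fails at j=6)
  i=7: ✗ (fails at j=8)
  i=8: ✗ (fails at j=8)
  i=9: ✗ (fails at j=9)

0, 1, 2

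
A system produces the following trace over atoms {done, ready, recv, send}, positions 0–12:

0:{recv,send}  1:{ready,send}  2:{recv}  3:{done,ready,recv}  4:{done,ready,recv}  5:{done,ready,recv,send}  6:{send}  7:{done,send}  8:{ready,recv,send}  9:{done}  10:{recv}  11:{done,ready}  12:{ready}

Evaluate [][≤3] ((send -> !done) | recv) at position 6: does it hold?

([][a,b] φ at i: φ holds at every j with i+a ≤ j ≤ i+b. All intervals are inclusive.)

Check ((send -> !done) | recv) at every j in [6,9]:
  j=6: true
  j=7: false
  j=8: true
  j=9: true
Fails at j=7 → formula fails.

No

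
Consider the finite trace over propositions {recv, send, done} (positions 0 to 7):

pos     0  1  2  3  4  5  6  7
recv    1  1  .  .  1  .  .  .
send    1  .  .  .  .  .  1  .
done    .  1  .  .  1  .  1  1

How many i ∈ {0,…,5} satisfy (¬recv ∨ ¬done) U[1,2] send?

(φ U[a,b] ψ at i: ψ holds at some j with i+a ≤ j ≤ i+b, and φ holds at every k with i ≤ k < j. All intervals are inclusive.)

1

Evaluate at each i in [0,5]:
  i=0: ✗ (no rhs in [1,2])
  i=1: ✗ (no rhs in [2,3])
  i=2: ✗ (no rhs in [3,4])
  i=3: ✗ (no rhs in [4,5])
  i=4: ✗ (lhs fails at k=4 before rhs at j=6)
  i=5: ✓ (rhs at j=6; lhs holds on [5,5])
Positions where it holds: {5} → 1.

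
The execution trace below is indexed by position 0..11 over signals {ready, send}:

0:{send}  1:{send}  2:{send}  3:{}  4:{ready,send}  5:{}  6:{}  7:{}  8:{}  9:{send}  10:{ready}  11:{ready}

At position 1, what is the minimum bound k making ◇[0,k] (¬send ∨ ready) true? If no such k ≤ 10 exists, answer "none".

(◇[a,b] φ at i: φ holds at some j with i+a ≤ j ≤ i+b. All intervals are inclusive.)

Scan j = 1,2,… for (¬send ∨ ready):
  j=1: fails
  j=2: fails
  j=3: holds
First hit at j=3, so smallest k = 3-1 = 2.

2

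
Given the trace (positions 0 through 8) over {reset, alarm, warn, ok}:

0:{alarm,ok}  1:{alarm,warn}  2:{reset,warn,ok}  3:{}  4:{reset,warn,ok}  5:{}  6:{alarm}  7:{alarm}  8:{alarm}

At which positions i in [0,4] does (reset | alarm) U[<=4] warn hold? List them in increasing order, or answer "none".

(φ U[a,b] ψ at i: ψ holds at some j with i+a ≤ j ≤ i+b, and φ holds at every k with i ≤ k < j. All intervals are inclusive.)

0, 1, 2, 4

Evaluate at each i in [0,4]:
  i=0: ✓ (rhs at j=1; lhs holds on [0,0])
  i=1: ✓ (rhs at j=1)
  i=2: ✓ (rhs at j=2)
  i=3: ✗ (lhs fails at k=3 before rhs at j=4)
  i=4: ✓ (rhs at j=4)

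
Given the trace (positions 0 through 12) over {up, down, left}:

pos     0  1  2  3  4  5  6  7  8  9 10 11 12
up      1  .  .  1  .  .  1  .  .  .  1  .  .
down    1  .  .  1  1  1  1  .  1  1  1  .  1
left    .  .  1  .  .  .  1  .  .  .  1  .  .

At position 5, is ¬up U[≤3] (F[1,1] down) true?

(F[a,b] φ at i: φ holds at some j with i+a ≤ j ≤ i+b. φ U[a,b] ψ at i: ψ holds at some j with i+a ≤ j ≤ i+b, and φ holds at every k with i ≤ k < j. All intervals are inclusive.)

Yes

Need some j in [5,8] with F[1,1] down, and ¬up at every k in [5,j-1].
  j=5: F[1,1] down holds; no prefix to check → satisfied.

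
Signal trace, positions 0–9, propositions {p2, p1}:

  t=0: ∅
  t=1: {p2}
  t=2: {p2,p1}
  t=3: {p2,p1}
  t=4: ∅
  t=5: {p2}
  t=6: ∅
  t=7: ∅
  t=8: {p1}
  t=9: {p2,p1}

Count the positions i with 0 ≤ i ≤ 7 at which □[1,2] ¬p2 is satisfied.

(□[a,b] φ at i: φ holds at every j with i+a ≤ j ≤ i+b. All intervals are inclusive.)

2

Evaluate at each i in [0,7]:
  i=0: ✗ (fails at j=1)
  i=1: ✗ (fails at j=2)
  i=2: ✗ (fails at j=3)
  i=3: ✗ (fails at j=5)
  i=4: ✗ (fails at j=5)
  i=5: ✓ (all of [6,7])
  i=6: ✓ (all of [7,8])
  i=7: ✗ (fails at j=9)
Positions where it holds: {5, 6} → 2.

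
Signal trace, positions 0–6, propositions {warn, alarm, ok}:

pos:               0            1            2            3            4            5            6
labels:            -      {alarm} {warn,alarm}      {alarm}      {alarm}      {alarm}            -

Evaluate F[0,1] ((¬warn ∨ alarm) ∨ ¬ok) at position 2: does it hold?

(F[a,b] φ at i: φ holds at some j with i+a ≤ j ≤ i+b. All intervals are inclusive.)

Check ((¬warn ∨ alarm) ∨ ¬ok) at each j in [2,3]:
  j=2: true
  j=3: true
Found at j=2 → formula holds.

Holds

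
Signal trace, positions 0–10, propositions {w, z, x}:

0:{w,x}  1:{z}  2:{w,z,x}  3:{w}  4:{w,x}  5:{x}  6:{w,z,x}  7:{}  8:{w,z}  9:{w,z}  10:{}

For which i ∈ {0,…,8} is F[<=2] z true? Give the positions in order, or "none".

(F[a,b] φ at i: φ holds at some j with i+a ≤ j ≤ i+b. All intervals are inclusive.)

Evaluate at each i in [0,8]:
  i=0: ✓ (witness j=1)
  i=1: ✓ (witness j=1)
  i=2: ✓ (witness j=2)
  i=3: ✗ (none in [3,5])
  i=4: ✓ (witness j=6)
  i=5: ✓ (witness j=6)
  i=6: ✓ (witness j=6)
  i=7: ✓ (witness j=8)
  i=8: ✓ (witness j=8)

0, 1, 2, 4, 5, 6, 7, 8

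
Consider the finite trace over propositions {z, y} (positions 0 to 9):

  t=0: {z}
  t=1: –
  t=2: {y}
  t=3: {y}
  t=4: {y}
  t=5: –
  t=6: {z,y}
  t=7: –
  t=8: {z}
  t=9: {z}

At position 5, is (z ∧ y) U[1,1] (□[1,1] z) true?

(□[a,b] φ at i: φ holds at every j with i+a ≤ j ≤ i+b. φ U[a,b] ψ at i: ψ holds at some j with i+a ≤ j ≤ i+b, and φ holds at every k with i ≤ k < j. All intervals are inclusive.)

Does not hold

Need some j in [6,6] with □[1,1] z, and (z ∧ y) at every k in [5,j-1].
  j=6: □[1,1] z — fails at 7.
No j in the window works → until fails.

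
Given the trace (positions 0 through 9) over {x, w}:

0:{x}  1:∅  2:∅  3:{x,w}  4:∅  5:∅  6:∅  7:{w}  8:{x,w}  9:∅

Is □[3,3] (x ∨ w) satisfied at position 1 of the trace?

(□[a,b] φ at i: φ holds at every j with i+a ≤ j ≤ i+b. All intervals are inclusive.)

Check (x ∨ w) at every j in [4,4]:
  j=4: false
Fails at j=4 → formula fails.

No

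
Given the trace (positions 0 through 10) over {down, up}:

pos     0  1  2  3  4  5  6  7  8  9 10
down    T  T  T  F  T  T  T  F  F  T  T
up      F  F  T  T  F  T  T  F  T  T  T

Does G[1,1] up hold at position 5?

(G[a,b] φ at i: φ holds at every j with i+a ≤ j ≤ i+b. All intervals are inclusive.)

Yes

Check up at every j in [6,6]:
  j=6: true
All positions satisfy it → formula holds.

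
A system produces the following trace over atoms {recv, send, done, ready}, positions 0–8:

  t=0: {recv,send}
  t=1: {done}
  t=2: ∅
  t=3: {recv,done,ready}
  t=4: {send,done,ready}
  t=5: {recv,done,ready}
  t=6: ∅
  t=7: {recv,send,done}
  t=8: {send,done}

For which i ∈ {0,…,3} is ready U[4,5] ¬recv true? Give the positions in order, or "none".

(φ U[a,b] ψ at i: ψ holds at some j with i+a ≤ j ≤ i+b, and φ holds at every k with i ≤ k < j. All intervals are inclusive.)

Evaluate at each i in [0,3]:
  i=0: ✗ (lhs fails at k=0 before rhs at j=4)
  i=1: ✗ (lhs fails at k=1 before rhs at j=6)
  i=2: ✗ (lhs fails at k=2 before rhs at j=6)
  i=3: ✗ (lhs fails at k=6 before rhs at j=8)

none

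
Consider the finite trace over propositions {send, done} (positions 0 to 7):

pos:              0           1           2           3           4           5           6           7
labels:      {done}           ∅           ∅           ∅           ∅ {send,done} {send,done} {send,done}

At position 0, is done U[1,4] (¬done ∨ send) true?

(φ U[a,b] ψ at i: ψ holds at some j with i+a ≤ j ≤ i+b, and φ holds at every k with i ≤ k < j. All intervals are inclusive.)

Need some j in [1,4] with (¬done ∨ send), and done at every k in [0,j-1].
  j=1: (¬done ∨ send) holds; done holds at every k in [0,0] → satisfied.

Yes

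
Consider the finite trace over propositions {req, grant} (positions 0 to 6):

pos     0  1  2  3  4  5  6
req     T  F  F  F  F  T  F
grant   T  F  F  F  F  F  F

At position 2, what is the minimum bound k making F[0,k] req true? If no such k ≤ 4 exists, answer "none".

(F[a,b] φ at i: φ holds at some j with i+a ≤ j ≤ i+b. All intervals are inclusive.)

3

Scan j = 2,3,… for req:
  j=2: fails
  j=3: fails
  j=4: fails
  j=5: holds
First hit at j=5, so smallest k = 5-2 = 3.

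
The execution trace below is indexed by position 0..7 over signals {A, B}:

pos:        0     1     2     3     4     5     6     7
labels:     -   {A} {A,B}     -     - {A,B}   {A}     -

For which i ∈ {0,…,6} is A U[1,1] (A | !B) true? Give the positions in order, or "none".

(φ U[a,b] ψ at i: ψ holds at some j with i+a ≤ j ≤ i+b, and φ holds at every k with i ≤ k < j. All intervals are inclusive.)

Evaluate at each i in [0,6]:
  i=0: ✗ (lhs fails at k=0 before rhs at j=1)
  i=1: ✓ (rhs at j=2; lhs holds on [1,1])
  i=2: ✓ (rhs at j=3; lhs holds on [2,2])
  i=3: ✗ (lhs fails at k=3 before rhs at j=4)
  i=4: ✗ (lhs fails at k=4 before rhs at j=5)
  i=5: ✓ (rhs at j=6; lhs holds on [5,5])
  i=6: ✓ (rhs at j=7; lhs holds on [6,6])

1, 2, 5, 6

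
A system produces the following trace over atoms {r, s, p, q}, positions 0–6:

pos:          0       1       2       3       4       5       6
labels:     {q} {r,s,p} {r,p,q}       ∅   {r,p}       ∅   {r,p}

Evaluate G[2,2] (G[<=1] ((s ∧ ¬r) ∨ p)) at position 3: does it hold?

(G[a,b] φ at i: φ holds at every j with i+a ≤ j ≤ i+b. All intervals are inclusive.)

Check G[<=1] ((s ∧ ¬r) ∨ p) at every j in [5,5]:
  j=5: fails at 5
Fails at j=5 → formula fails.

No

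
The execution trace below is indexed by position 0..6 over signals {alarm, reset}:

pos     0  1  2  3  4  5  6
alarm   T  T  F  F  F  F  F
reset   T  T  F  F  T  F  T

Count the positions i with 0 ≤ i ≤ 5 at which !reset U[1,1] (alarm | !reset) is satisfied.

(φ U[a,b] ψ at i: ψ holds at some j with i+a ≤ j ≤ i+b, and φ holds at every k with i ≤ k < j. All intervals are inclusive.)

1

Evaluate at each i in [0,5]:
  i=0: ✗ (lhs fails at k=0 before rhs at j=1)
  i=1: ✗ (lhs fails at k=1 before rhs at j=2)
  i=2: ✓ (rhs at j=3; lhs holds on [2,2])
  i=3: ✗ (no rhs in [4,4])
  i=4: ✗ (lhs fails at k=4 before rhs at j=5)
  i=5: ✗ (no rhs in [6,6])
Positions where it holds: {2} → 1.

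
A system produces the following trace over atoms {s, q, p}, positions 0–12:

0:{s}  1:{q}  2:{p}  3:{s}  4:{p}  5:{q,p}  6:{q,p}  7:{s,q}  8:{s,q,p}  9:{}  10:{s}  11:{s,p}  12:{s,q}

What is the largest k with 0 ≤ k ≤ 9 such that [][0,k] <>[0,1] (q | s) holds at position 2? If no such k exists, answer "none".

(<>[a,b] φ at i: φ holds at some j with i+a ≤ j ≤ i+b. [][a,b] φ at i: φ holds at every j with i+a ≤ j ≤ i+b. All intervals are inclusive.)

<>[0,1] (q | s) must hold from j=2 onward; find where it first fails.
  j=2: holds
  j=3: holds
  j=4: holds
  j=5: holds
  j=6: holds
  j=7: holds
  j=8: holds
  j=9: holds
  j=10: holds
  j=11: holds
Holds through j=11; largest k = 9.

9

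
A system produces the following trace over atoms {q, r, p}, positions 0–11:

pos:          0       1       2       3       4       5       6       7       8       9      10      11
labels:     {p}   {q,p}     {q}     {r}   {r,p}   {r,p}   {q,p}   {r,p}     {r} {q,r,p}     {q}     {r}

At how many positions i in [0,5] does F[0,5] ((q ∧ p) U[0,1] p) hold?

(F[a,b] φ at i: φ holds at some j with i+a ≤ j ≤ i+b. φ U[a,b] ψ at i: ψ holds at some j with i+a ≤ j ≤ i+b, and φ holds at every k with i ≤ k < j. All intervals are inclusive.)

6

Evaluate at each i in [0,5]:
  i=0: ✓ (witness j=0)
  i=1: ✓ (witness j=1)
  i=2: ✓ (witness j=4)
  i=3: ✓ (witness j=4)
  i=4: ✓ (witness j=4)
  i=5: ✓ (witness j=5)
Positions where it holds: {0, 1, 2, 3, 4, 5} → 6.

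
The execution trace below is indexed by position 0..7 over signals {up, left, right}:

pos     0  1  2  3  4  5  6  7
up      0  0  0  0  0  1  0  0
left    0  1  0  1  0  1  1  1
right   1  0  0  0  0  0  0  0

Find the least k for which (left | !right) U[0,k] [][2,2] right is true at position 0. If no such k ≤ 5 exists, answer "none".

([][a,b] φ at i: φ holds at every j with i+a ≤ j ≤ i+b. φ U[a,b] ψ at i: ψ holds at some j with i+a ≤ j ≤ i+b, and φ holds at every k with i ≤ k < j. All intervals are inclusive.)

none

Need earliest j ≥ 0 with [][2,2] right, and (left | !right) at every k in [0,j-1].
  j=0: rhs fails.
  j=1: rhs fails.
  j=2: rhs fails.
  j=3: rhs fails.
  j=4: rhs fails.
  j=5: rhs fails.
No witness within the range → none.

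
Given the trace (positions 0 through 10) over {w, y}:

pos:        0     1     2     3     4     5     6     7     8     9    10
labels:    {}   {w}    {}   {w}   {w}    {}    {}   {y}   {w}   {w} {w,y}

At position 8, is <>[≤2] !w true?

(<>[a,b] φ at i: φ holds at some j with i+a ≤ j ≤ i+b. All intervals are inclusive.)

No

Check !w at each j in [8,10]:
  j=8: false
  j=9: false
  j=10: false
No position in the window satisfies it → formula fails.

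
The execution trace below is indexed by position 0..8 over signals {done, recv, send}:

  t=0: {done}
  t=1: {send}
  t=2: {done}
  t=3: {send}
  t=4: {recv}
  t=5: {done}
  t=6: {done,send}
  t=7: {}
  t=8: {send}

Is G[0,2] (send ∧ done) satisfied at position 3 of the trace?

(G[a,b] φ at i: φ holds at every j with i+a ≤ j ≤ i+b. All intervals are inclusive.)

Check (send ∧ done) at every j in [3,5]:
  j=3: false
  j=4: false
  j=5: false
Fails at j=3 → formula fails.

Does not hold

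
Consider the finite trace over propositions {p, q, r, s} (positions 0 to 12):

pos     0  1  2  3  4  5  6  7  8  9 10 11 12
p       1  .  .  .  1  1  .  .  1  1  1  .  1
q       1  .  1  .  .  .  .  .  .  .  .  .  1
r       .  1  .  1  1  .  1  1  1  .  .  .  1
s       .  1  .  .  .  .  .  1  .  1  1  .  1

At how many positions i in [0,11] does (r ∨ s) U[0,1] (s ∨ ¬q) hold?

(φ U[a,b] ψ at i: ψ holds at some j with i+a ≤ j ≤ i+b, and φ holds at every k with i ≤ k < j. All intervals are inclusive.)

10

Evaluate at each i in [0,11]:
  i=0: ✗ (lhs fails at k=0 before rhs at j=1)
  i=1: ✓ (rhs at j=1)
  i=2: ✗ (lhs fails at k=2 before rhs at j=3)
  i=3: ✓ (rhs at j=3)
  i=4: ✓ (rhs at j=4)
  i=5: ✓ (rhs at j=5)
  i=6: ✓ (rhs at j=6)
  i=7: ✓ (rhs at j=7)
  i=8: ✓ (rhs at j=8)
  i=9: ✓ (rhs at j=9)
  i=10: ✓ (rhs at j=10)
  i=11: ✓ (rhs at j=11)
Positions where it holds: {1, 3, 4, 5, 6, 7, 8, 9, 10, 11} → 10.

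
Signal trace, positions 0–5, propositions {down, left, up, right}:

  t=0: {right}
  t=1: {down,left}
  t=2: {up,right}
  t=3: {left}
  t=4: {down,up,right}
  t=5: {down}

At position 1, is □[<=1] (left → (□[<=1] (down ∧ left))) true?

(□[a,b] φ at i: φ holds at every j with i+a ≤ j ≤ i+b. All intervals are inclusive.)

No

Check (left → (□[<=1] (down ∧ left))) at every j in [1,2]:
  j=1: antecedent true; consequent fails at 2 → ✗
  j=2: antecedent false → ✓
Fails at j=1 → formula fails.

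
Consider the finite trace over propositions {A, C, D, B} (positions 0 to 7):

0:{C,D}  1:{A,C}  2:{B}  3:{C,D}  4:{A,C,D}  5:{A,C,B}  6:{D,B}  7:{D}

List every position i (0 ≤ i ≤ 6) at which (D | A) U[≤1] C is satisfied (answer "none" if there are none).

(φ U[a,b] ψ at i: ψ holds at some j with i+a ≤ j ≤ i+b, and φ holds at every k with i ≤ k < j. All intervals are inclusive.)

0, 1, 3, 4, 5

Evaluate at each i in [0,6]:
  i=0: ✓ (rhs at j=0)
  i=1: ✓ (rhs at j=1)
  i=2: ✗ (lhs fails at k=2 before rhs at j=3)
  i=3: ✓ (rhs at j=3)
  i=4: ✓ (rhs at j=4)
  i=5: ✓ (rhs at j=5)
  i=6: ✗ (no rhs in [6,7])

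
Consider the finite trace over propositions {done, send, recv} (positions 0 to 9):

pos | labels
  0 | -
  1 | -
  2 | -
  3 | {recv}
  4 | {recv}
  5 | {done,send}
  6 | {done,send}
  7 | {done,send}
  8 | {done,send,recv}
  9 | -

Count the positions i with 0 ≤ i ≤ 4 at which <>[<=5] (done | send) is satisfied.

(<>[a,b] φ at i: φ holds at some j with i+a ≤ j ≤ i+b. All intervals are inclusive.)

5

Evaluate at each i in [0,4]:
  i=0: ✓ (witness j=5)
  i=1: ✓ (witness j=5)
  i=2: ✓ (witness j=5)
  i=3: ✓ (witness j=5)
  i=4: ✓ (witness j=5)
Positions where it holds: {0, 1, 2, 3, 4} → 5.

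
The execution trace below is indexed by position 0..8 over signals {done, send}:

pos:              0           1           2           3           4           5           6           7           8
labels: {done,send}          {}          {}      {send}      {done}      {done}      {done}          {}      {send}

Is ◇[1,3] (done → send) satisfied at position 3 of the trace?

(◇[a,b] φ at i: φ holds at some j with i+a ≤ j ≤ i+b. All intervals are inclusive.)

Check (done → send) at each j in [4,6]:
  j=4: false
  j=5: false
  j=6: false
No position in the window satisfies it → formula fails.

False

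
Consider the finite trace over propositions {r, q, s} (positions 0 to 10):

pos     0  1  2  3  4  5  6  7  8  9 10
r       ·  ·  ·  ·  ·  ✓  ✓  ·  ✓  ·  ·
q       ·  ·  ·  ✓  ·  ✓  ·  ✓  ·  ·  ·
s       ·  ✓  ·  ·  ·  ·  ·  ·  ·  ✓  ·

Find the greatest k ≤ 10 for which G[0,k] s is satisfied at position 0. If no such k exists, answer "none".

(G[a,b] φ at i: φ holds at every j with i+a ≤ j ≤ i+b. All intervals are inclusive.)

none

s must hold from j=0 onward; find where it first fails.
  j=0: fails → no k works.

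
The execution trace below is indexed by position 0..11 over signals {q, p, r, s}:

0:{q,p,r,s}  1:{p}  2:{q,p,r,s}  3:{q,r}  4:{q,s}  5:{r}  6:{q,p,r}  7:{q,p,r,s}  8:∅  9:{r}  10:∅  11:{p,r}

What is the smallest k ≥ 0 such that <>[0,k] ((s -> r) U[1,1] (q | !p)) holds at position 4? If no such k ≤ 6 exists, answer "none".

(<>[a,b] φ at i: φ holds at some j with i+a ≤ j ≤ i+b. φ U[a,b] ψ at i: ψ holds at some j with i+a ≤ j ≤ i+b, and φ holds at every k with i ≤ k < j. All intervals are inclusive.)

1

Scan j = 4,5,… for ((s -> r) U[1,1] (q | !p)):
  j=4: fails
  j=5: holds
First hit at j=5, so smallest k = 5-4 = 1.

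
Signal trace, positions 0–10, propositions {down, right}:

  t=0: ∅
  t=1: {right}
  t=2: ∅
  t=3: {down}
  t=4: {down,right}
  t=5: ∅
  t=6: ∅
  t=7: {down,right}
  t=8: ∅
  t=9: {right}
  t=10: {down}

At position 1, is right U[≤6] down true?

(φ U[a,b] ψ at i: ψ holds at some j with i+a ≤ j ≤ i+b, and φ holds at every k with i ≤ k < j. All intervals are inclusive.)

Need some j in [1,7] with down, and right at every k in [1,j-1].
  j=1: down false.
  j=2: down false.
  j=3: down holds, but right fails at k=2 → not this j.
  j=4: down holds, but right fails at k=2 → not this j.
  j=5: down false.
  j=6: down false.
  j=7: down holds, but right fails at k=2 → not this j.
No j in the window works → until fails.

Does not hold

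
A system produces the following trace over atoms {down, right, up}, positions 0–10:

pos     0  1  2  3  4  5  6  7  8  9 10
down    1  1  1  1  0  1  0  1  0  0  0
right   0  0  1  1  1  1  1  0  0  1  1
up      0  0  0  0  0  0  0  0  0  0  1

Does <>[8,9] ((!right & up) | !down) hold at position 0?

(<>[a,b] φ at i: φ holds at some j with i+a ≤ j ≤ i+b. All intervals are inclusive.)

Yes

Check ((!right & up) | !down) at each j in [8,9]:
  j=8: true
  j=9: true
Found at j=8 → formula holds.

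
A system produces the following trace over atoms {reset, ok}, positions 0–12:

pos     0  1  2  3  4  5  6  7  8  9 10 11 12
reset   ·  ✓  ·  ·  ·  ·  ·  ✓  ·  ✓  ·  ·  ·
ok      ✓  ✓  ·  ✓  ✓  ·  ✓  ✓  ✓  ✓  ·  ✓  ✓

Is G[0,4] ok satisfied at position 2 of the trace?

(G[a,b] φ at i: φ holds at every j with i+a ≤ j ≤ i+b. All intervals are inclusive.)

Does not hold

Check ok at every j in [2,6]:
  j=2: false
  j=3: true
  j=4: true
  j=5: false
  j=6: true
Fails at j=2 → formula fails.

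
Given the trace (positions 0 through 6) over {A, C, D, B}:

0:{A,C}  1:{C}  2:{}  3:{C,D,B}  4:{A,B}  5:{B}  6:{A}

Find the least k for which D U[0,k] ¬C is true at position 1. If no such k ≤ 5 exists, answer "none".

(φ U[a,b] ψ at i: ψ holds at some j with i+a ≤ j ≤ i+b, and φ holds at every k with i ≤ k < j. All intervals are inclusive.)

none

Need earliest j ≥ 1 with ¬C, and D at every k in [1,j-1].
  j=1: rhs fails.
  j=2: rhs holds but lhs fails at k=1.
  j=3: rhs fails.
  j=4: rhs holds but lhs fails at k=1.
  j=5: rhs holds but lhs fails at k=1.
  j=6: rhs holds but lhs fails at k=1.
No witness within the range → none.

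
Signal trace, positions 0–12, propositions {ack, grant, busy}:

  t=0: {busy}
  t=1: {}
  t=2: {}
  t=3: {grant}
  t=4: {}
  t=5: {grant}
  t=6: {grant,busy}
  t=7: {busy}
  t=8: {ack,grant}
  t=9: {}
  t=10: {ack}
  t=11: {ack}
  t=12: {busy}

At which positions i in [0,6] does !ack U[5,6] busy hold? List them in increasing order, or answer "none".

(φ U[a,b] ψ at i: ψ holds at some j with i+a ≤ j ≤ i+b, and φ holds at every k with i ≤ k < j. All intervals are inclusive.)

Evaluate at each i in [0,6]:
  i=0: ✓ (rhs at j=6; lhs holds on [0,5])
  i=1: ✓ (rhs at j=6; lhs holds on [1,5])
  i=2: ✓ (rhs at j=7; lhs holds on [2,6])
  i=3: ✗ (no rhs in [8,9])
  i=4: ✗ (no rhs in [9,10])
  i=5: ✗ (no rhs in [10,11])
  i=6: ✗ (lhs fails at k=8 before rhs at j=12)

0, 1, 2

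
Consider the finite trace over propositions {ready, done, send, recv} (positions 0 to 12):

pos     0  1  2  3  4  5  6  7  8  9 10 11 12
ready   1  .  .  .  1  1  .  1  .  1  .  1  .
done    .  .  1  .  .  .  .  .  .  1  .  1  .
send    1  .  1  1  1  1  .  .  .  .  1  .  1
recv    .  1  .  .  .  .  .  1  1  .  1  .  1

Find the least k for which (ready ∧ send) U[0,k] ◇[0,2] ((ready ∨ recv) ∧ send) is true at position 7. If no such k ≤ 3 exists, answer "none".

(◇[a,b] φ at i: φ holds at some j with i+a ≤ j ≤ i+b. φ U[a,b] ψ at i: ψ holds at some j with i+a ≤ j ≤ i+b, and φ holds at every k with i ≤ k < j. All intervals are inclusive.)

none

Need earliest j ≥ 7 with ◇[0,2] ((ready ∨ recv) ∧ send), and (ready ∧ send) at every k in [7,j-1].
  j=7: rhs fails.
  j=8: rhs holds but lhs fails at k=7.
  j=9: rhs holds but lhs fails at k=7.
  j=10: rhs holds but lhs fails at k=7.
No witness within the range → none.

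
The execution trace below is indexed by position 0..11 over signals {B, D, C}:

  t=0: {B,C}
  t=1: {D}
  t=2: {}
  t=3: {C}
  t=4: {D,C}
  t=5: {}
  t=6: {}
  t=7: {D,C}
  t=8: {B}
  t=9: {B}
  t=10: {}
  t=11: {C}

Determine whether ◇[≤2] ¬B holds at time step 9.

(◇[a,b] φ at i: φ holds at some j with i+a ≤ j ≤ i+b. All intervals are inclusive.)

Yes

Check ¬B at each j in [9,11]:
  j=9: false
  j=10: true
  j=11: true
Found at j=10 → formula holds.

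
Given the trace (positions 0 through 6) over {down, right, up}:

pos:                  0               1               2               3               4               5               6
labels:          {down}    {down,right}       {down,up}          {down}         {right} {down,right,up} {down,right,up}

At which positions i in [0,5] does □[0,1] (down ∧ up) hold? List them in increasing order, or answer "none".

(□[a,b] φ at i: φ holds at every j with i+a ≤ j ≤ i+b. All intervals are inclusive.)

Evaluate at each i in [0,5]:
  i=0: ✗ (fails at j=0)
  i=1: ✗ (fails at j=1)
  i=2: ✗ (fails at j=3)
  i=3: ✗ (fails at j=3)
  i=4: ✗ (fails at j=4)
  i=5: ✓ (all of [5,6])

5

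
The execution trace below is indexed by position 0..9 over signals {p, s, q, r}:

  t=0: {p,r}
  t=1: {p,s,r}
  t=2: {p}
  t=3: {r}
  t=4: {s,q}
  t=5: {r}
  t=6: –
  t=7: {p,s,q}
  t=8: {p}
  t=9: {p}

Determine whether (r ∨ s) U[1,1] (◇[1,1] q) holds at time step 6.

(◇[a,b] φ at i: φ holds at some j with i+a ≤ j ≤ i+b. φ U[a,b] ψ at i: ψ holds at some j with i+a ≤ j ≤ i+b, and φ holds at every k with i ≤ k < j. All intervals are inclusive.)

False

Need some j in [7,7] with ◇[1,1] q, and (r ∨ s) at every k in [6,j-1].
  j=7: ◇[1,1] q — fails (none in [8,8]).
No j in the window works → until fails.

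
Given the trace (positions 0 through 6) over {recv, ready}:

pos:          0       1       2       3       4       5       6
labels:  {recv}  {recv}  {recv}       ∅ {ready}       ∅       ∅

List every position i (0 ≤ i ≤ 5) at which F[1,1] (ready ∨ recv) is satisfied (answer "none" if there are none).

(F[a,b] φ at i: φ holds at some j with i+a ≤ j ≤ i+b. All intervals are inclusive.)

Evaluate at each i in [0,5]:
  i=0: ✓ (witness j=1)
  i=1: ✓ (witness j=2)
  i=2: ✗ (none in [3,3])
  i=3: ✓ (witness j=4)
  i=4: ✗ (none in [5,5])
  i=5: ✗ (none in [6,6])

0, 1, 3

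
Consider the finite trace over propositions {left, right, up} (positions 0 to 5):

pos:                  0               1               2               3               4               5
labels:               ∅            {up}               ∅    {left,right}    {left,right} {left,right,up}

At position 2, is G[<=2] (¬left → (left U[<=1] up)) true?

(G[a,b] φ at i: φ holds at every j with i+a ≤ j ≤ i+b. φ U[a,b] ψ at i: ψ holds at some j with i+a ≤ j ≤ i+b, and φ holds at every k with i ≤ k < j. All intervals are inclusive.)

Check (¬left → (left U[<=1] up)) at every j in [2,4]:
  j=2: antecedent true; consequent fails → ✗
  j=3: antecedent false → ✓
  j=4: antecedent false → ✓
Fails at j=2 → formula fails.

No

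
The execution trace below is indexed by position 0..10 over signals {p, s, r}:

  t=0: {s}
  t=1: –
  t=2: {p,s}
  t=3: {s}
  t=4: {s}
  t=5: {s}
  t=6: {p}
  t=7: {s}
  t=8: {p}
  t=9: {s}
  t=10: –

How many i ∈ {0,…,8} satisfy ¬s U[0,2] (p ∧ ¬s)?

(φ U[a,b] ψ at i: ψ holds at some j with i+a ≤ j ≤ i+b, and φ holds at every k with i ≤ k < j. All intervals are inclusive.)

Evaluate at each i in [0,8]:
  i=0: ✗ (no rhs in [0,2])
  i=1: ✗ (no rhs in [1,3])
  i=2: ✗ (no rhs in [2,4])
  i=3: ✗ (no rhs in [3,5])
  i=4: ✗ (lhs fails at k=4 before rhs at j=6)
  i=5: ✗ (lhs fails at k=5 before rhs at j=6)
  i=6: ✓ (rhs at j=6)
  i=7: ✗ (lhs fails at k=7 before rhs at j=8)
  i=8: ✓ (rhs at j=8)
Positions where it holds: {6, 8} → 2.

2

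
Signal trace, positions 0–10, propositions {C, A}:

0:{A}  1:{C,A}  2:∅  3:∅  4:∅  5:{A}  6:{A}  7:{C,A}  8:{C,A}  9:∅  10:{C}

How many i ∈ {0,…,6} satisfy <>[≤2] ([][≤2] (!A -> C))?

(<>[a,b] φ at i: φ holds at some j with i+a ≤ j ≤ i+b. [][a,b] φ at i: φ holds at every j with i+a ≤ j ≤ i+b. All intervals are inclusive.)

Evaluate at each i in [0,6]:
  i=0: ✗ (none in [0,2])
  i=1: ✗ (none in [1,3])
  i=2: ✗ (none in [2,4])
  i=3: ✓ (witness j=5)
  i=4: ✓ (witness j=5)
  i=5: ✓ (witness j=5)
  i=6: ✓ (witness j=6)
Positions where it holds: {3, 4, 5, 6} → 4.

4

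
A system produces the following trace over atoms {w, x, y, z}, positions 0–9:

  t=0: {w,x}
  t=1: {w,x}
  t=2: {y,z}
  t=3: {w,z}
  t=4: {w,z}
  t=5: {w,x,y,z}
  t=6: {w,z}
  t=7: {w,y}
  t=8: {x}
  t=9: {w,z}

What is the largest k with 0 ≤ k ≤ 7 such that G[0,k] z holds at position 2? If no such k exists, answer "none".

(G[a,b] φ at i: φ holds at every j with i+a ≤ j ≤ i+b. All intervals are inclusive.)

z must hold from j=2 onward; find where it first fails.
  j=2: holds
  j=3: holds
  j=4: holds
  j=5: holds
  j=6: holds
  j=7: fails
Holds on [2,6], so largest k = 4.

4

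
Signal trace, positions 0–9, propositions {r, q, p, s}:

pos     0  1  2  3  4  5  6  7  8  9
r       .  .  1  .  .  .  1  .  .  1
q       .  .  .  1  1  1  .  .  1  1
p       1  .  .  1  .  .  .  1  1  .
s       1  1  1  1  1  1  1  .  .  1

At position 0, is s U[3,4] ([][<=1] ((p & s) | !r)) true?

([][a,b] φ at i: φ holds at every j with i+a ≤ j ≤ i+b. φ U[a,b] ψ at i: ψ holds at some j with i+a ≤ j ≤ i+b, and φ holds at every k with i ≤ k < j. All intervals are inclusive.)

Need some j in [3,4] with [][<=1] ((p & s) | !r), and s at every k in [0,j-1].
  j=3: [][<=1] ((p & s) | !r) holds; s holds at every k in [0,2] → satisfied.

Holds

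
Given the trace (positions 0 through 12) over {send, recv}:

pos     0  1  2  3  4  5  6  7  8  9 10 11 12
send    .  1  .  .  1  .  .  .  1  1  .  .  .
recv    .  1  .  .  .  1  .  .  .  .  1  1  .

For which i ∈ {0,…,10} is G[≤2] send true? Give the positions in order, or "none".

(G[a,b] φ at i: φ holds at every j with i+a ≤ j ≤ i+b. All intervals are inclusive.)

none

Evaluate at each i in [0,10]:
  i=0: ✗ (fails at j=0)
  i=1: ✗ (fails at j=2)
  i=2: ✗ (fails at j=2)
  i=3: ✗ (fails at j=3)
  i=4: ✗ (fails at j=5)
  i=5: ✗ (fails at j=5)
  i=6: ✗ (fails at j=6)
  i=7: ✗ (fails at j=7)
  i=8: ✗ (fails at j=10)
  i=9: ✗ (fails at j=10)
  i=10: ✗ (fails at j=10)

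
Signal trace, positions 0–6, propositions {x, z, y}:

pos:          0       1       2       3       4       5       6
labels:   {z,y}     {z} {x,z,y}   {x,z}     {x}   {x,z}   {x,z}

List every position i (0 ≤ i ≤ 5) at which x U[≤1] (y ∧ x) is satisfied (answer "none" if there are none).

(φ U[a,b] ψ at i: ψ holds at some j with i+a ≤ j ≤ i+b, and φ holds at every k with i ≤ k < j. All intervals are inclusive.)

Evaluate at each i in [0,5]:
  i=0: ✗ (no rhs in [0,1])
  i=1: ✗ (lhs fails at k=1 before rhs at j=2)
  i=2: ✓ (rhs at j=2)
  i=3: ✗ (no rhs in [3,4])
  i=4: ✗ (no rhs in [4,5])
  i=5: ✗ (no rhs in [5,6])

2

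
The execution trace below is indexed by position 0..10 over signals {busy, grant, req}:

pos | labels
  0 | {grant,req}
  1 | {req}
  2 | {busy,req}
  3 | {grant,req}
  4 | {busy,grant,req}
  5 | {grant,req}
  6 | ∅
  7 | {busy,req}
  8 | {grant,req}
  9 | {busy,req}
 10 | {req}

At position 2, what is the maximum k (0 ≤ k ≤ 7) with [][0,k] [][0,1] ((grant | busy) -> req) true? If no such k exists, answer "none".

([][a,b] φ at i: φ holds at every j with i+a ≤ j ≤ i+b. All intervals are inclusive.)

[][0,1] ((grant | busy) -> req) must hold from j=2 onward; find where it first fails.
  j=2: holds
  j=3: holds
  j=4: holds
  j=5: holds
  j=6: holds
  j=7: holds
  j=8: holds
  j=9: holds
Holds through j=9; largest k = 7.

7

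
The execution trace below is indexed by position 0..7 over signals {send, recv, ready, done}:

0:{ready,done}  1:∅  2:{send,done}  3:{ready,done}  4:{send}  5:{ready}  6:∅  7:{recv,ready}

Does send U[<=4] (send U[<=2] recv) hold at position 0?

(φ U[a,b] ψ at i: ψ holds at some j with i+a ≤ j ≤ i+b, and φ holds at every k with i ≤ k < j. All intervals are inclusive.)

Need some j in [0,4] with (send U[<=2] recv), and send at every k in [0,j-1].
  j=0: (send U[<=2] recv) — fails.
  j=1: (send U[<=2] recv) — fails.
  j=2: (send U[<=2] recv) — fails.
  j=3: (send U[<=2] recv) — fails.
  j=4: (send U[<=2] recv) — fails.
No j in the window works → until fails.

Does not hold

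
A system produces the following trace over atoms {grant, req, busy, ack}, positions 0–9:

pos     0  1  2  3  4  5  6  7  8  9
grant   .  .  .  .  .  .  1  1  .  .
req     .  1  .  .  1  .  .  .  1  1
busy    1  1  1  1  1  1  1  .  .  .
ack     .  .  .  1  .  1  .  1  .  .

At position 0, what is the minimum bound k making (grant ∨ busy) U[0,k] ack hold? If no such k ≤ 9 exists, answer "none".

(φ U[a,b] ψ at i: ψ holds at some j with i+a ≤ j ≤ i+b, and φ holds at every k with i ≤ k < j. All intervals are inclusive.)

3

Need earliest j ≥ 0 with ack, and (grant ∨ busy) at every k in [0,j-1].
  j=0: rhs fails.
  j=1: rhs fails.
  j=2: rhs fails.
  j=3: rhs holds; lhs holds on [0,2]. k = 3.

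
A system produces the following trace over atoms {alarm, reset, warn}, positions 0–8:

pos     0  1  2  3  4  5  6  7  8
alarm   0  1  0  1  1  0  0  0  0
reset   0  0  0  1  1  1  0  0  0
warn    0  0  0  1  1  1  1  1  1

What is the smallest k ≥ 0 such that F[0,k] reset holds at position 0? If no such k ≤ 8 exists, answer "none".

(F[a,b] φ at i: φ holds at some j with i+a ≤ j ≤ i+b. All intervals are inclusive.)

Scan j = 0,1,… for reset:
  j=0: fails
  j=1: fails
  j=2: fails
  j=3: holds
First hit at j=3, so smallest k = 3-0 = 3.

3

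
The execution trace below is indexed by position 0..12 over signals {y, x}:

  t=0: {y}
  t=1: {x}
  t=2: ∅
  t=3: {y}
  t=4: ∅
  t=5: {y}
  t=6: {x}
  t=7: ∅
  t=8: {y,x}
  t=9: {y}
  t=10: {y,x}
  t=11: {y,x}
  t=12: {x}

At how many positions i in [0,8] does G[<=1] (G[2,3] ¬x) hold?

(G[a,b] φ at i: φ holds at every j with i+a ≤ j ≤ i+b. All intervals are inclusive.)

Evaluate at each i in [0,8]:
  i=0: ✓ (all of [0,1])
  i=1: ✓ (all of [1,2])
  i=2: ✗ (fails at j=3)
  i=3: ✗ (fails at j=3)
  i=4: ✗ (fails at j=4)
  i=5: ✗ (fails at j=5)
  i=6: ✗ (fails at j=6)
  i=7: ✗ (fails at j=7)
  i=8: ✗ (fails at j=8)
Positions where it holds: {0, 1} → 2.

2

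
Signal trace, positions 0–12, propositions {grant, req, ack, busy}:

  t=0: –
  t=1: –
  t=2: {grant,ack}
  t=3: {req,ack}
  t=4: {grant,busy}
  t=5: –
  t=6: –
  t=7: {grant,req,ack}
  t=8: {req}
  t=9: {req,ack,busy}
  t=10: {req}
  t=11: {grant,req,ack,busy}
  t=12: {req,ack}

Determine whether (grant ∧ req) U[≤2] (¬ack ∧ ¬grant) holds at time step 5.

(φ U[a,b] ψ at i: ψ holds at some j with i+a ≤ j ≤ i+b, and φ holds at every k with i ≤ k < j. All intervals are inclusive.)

Need some j in [5,7] with (¬ack ∧ ¬grant), and (grant ∧ req) at every k in [5,j-1].
  j=5: (¬ack ∧ ¬grant) holds; no prefix to check → satisfied.

True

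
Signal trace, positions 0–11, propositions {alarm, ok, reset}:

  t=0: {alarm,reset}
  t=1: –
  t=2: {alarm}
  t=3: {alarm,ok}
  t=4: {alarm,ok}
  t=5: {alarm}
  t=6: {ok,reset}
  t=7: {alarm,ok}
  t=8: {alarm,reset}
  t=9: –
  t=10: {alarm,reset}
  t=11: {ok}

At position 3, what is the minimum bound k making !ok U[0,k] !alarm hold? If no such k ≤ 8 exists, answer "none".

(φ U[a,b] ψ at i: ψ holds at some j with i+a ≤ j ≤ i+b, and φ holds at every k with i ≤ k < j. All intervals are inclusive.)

none

Need earliest j ≥ 3 with !alarm, and !ok at every k in [3,j-1].
  j=3: rhs fails.
  j=4: rhs fails.
  j=5: rhs fails.
  j=6: rhs holds but lhs fails at k=3.
  j=7: rhs fails.
  j=8: rhs fails.
  j=9: rhs holds but lhs fails at k=3.
  j=10: rhs fails.
  j=11: rhs holds but lhs fails at k=3.
No witness within the range → none.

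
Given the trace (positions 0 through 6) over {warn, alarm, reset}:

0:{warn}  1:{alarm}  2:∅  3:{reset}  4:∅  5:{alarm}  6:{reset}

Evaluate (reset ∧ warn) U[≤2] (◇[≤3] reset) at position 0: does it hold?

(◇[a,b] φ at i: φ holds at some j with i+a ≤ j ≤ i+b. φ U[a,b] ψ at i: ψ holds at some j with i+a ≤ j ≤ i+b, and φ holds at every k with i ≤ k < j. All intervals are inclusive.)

Yes

Need some j in [0,2] with ◇[≤3] reset, and (reset ∧ warn) at every k in [0,j-1].
  j=0: ◇[≤3] reset holds; no prefix to check → satisfied.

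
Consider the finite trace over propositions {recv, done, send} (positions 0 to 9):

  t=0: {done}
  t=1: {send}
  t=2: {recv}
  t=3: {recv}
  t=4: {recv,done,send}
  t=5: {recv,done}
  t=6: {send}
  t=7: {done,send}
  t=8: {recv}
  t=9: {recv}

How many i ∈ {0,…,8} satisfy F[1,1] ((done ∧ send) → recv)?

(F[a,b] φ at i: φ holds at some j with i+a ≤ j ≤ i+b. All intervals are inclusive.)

Evaluate at each i in [0,8]:
  i=0: ✓ (witness j=1)
  i=1: ✓ (witness j=2)
  i=2: ✓ (witness j=3)
  i=3: ✓ (witness j=4)
  i=4: ✓ (witness j=5)
  i=5: ✓ (witness j=6)
  i=6: ✗ (none in [7,7])
  i=7: ✓ (witness j=8)
  i=8: ✓ (witness j=9)
Positions where it holds: {0, 1, 2, 3, 4, 5, 7, 8} → 8.

8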